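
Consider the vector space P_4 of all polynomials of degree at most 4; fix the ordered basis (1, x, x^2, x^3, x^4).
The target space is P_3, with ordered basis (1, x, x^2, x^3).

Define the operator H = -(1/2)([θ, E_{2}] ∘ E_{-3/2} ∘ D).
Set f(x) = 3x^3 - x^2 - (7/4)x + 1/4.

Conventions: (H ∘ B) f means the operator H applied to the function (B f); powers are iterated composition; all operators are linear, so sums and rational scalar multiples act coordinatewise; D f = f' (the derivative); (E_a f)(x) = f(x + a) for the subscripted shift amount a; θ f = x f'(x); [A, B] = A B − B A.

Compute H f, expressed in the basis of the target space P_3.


the result is g(x) = 18x + 7

D f = 9x^2 - 2x - 7/4
E_{-3/2} D f = 9x^2 - 29x + 43/2
E_{2} (E_{-3/2} ∘ D) f = 9x^2 + 7x - 1/2
θ E_{2} (E_{-3/2} ∘ D) f = 18x^2 + 7x
θ (E_{-3/2} ∘ D) f = 18x^2 - 29x
E_{2} θ (E_{-3/2} ∘ D) f = 18x^2 + 43x + 14
[θ, E_{2}] (E_{-3/2} ∘ D) f = -36x - 14
(-(1/2)([θ, E_{2}] ∘ E_{-3/2} ∘ D)) f = 18x + 7


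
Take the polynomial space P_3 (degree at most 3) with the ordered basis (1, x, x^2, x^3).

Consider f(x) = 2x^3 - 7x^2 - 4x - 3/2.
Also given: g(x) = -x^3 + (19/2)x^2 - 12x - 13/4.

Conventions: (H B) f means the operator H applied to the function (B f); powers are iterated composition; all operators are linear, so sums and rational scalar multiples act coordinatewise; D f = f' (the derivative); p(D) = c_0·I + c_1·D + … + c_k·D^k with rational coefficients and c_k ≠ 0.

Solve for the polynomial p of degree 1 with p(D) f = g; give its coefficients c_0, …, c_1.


D^0 f = 2x^3 - 7x^2 - 4x - 3/2
D^1 f = 6x^2 - 14x - 4
matching coefficients of g against c_0 f + c_1 Df + … from the top degree down determines the c_i
solution: c_0 = -1/2, c_1 = 1

c_0 = -1/2, c_1 = 1


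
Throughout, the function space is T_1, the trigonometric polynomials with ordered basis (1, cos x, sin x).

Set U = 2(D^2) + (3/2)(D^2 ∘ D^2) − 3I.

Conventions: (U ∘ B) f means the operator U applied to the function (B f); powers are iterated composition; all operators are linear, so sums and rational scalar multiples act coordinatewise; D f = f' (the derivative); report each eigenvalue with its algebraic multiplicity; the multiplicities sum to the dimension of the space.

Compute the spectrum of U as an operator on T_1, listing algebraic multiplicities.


image of 1: -3
image of cos x: -(7/2)cos x
image of sin x: -(7/2)sin x
the matrix is diagonal; its diagonal is (-3, -7/2, -7/2)
for a triangular matrix the eigenvalues are the diagonal entries, with algebraic multiplicity their repetition count

λ = -7/2 (multiplicity 2), λ = -3 (multiplicity 1)


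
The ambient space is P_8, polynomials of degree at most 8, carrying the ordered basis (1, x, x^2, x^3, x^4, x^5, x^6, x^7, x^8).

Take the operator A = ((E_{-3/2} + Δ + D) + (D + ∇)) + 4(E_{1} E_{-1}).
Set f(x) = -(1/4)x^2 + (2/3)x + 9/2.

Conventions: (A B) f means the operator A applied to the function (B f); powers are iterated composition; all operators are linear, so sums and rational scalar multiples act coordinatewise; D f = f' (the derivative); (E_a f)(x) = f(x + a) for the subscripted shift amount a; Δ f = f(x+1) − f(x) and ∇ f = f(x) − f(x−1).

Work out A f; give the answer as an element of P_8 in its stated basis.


E_{-3/2} f = -(1/4)x^2 + (17/12)x + 47/16
Δ f = -(1/2)x + 5/12
D f = -(1/2)x + 2/3
(E_{-3/2} + Δ + D) f = -(1/4)x^2 + (5/12)x + 193/48
D f = -(1/2)x + 2/3
∇ f = -(1/2)x + 11/12
(D + ∇) f = -x + 19/12
((E_{-3/2} + Δ + D) + (D + ∇)) f = -(1/4)x^2 - (7/12)x + 269/48
E_{-1} f = -(1/4)x^2 + (7/6)x + 43/12
E_{1} E_{-1} f = -(1/4)x^2 + (2/3)x + 9/2
(4(E_{1} E_{-1})) f = -x^2 + (8/3)x + 18
(((E_{-3/2} + Δ + D) + (D + ∇)) + 4(E_{1} E_{-1})) f = -(5/4)x^2 + (25/12)x + 1133/48

g(x) = -(5/4)x^2 + (25/12)x + 1133/48


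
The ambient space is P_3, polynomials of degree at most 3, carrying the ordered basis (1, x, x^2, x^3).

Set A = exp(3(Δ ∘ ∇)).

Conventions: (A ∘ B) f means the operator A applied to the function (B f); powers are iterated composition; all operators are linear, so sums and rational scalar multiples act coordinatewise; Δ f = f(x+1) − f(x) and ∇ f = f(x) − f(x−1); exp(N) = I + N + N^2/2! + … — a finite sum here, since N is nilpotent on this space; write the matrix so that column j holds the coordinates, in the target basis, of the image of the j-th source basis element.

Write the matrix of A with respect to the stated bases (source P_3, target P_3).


image of 1: 1
image of x: x
image of x^2: x^2 + 6
image of x^3: x^3 + 18x
each image's coordinates form column j of the matrix

the matrix is [[1, 0, 6, 0]; [0, 1, 0, 18]; [0, 0, 1, 0]; [0, 0, 0, 1]] (rows listed top to bottom)


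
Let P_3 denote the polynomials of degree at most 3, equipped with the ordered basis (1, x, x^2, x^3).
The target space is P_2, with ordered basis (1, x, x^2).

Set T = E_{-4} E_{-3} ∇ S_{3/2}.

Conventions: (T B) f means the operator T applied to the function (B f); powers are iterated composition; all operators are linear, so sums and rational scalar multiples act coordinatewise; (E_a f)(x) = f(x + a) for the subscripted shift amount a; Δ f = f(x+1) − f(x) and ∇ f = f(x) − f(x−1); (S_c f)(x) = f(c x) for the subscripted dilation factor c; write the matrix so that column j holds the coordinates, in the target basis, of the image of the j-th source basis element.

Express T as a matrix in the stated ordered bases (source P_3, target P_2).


the matrix is [[0, 3/2, -135/4, 4563/8]; [0, 0, 9/2, -1215/8]; [0, 0, 0, 81/8]] (rows listed top to bottom)

image of 1: 0
image of x: 3/2
image of x^2: (9/2)x - 135/4
image of x^3: (81/8)x^2 - (1215/8)x + 4563/8
each image's coordinates form column j of the matrix


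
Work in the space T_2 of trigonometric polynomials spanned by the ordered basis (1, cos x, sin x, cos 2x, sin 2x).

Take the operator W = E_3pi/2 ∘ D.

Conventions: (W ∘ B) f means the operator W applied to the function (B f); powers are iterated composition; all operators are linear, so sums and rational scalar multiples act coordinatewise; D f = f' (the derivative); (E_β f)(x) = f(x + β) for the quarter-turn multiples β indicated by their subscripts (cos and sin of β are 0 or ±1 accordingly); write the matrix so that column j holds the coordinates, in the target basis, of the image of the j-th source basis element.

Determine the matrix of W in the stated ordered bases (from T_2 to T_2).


image of 1: 0
image of cos x: cos x
image of sin x: sin x
image of cos 2x: 2sin 2x
image of sin 2x: -2cos 2x
each image's coordinates form column j of the matrix

the matrix is [[0, 0, 0, 0, 0]; [0, 1, 0, 0, 0]; [0, 0, 1, 0, 0]; [0, 0, 0, 0, -2]; [0, 0, 0, 2, 0]] (rows listed top to bottom)


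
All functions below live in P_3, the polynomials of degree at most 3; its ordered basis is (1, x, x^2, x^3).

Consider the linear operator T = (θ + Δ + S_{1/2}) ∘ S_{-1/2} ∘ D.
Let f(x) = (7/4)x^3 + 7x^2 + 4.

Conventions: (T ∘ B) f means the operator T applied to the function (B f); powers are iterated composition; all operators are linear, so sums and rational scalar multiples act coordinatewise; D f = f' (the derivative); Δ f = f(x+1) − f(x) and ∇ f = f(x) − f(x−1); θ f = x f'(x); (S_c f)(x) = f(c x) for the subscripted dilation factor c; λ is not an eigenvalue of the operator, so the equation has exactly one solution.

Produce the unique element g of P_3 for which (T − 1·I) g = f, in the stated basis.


write g with unknown coordinates in the stated basis and equate coefficients in (T − 1·I) g = f
solving from the highest basis element down gives g = -(7/4)x^3 - (637/64)x^2 + (1575/128)x + 2169/128
check: T g = -(189/64)x^2 + (1575/128)x + 2681/128
so T g − 1·g = (7/4)x^3 + 7x^2 + 4 = f ✓

g(x) = -(7/4)x^3 - (637/64)x^2 + (1575/128)x + 2169/128


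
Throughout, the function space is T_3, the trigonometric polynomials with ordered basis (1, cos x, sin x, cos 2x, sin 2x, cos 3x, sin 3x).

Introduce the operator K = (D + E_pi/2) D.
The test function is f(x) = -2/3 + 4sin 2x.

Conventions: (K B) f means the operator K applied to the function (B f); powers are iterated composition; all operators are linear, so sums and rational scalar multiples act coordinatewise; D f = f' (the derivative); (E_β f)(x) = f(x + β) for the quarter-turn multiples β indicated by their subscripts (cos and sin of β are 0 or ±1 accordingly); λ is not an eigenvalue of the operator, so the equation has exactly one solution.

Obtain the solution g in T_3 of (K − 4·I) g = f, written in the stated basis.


write g with unknown coordinates in the stated basis and equate coefficients in (K − 4·I) g = f
solving from the highest basis element down gives g = 1/6 + (2/17)cos 2x - (8/17)sin 2x
check: K g = (8/17)cos 2x + (36/17)sin 2x
so K g − 4·g = -2/3 + 4sin 2x = f ✓

the image equals g(x) = 1/6 + (2/17)cos 2x - (8/17)sin 2x


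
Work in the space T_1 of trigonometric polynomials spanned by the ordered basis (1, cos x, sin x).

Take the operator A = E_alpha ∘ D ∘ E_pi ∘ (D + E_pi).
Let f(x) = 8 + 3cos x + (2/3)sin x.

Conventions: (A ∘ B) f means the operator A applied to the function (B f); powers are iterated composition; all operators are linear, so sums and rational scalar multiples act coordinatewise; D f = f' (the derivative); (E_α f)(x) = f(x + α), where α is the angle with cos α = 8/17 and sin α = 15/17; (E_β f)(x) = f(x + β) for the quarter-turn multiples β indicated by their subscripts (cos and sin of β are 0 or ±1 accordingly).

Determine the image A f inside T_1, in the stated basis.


D f = (2/3)cos x - 3sin x
E_pi f = 8 - 3cos x - (2/3)sin x
(D + E_pi) f = 8 - (7/3)cos x - (11/3)sin x
E_pi (D + E_pi) f = 8 + (7/3)cos x + (11/3)sin x
D E_pi (D + E_pi) f = (11/3)cos x - (7/3)sin x
E_alpha D E_pi (D + E_pi) f = -(1/3)cos x - (13/3)sin x

the image equals g(x) = -(1/3)cos x - (13/3)sin x


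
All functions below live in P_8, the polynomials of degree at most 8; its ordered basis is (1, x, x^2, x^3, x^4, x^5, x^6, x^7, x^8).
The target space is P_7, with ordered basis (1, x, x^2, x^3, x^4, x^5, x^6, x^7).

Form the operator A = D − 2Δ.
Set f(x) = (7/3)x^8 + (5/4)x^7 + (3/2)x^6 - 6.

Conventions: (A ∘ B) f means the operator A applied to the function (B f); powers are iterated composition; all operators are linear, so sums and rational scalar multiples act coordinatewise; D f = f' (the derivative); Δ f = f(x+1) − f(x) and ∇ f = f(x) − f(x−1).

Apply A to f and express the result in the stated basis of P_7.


D f = (56/3)x^7 + (35/4)x^6 + 9x^5
Δ f = (56/3)x^7 + (889/12)x^6 + (1991/12)x^5 + (2755/12)x^4 + (2453/12)x^3 + (1369/12)x^2 + (437/12)x + 61/12
(-2Δ) f = -(112/3)x^7 - (889/6)x^6 - (1991/6)x^5 - (2755/6)x^4 - (2453/6)x^3 - (1369/6)x^2 - (437/6)x - 61/6
(D − 2Δ) f = -(56/3)x^7 - (1673/12)x^6 - (1937/6)x^5 - (2755/6)x^4 - (2453/6)x^3 - (1369/6)x^2 - (437/6)x - 61/6

the result is g(x) = -(56/3)x^7 - (1673/12)x^6 - (1937/6)x^5 - (2755/6)x^4 - (2453/6)x^3 - (1369/6)x^2 - (437/6)x - 61/6


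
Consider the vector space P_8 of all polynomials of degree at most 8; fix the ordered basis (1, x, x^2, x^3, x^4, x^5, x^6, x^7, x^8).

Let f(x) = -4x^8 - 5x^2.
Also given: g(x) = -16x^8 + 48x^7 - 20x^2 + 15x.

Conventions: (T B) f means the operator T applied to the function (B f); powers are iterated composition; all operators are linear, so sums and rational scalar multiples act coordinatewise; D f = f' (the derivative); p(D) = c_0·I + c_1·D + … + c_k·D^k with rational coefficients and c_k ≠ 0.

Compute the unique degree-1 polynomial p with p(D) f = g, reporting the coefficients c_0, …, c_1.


c_0 = 4, c_1 = -3/2

D^0 f = -4x^8 - 5x^2
D^1 f = -32x^7 - 10x
matching coefficients of g against c_0 f + c_1 Df + … from the top degree down determines the c_i
solution: c_0 = 4, c_1 = -3/2


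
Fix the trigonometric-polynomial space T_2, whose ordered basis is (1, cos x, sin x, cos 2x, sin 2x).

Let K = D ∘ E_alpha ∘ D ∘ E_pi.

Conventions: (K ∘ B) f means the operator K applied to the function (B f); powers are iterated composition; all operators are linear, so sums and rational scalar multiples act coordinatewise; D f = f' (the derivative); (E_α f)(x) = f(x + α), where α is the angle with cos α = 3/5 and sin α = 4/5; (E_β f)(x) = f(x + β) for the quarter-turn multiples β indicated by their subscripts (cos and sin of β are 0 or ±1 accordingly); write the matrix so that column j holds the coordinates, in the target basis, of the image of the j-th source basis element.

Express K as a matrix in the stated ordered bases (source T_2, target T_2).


image of 1: 0
image of cos x: (3/5)cos x - (4/5)sin x
image of sin x: (4/5)cos x + (3/5)sin x
image of cos 2x: (28/25)cos 2x + (96/25)sin 2x
image of sin 2x: -(96/25)cos 2x + (28/25)sin 2x
each image's coordinates form column j of the matrix

the matrix is [[0, 0, 0, 0, 0]; [0, 3/5, 4/5, 0, 0]; [0, -4/5, 3/5, 0, 0]; [0, 0, 0, 28/25, -96/25]; [0, 0, 0, 96/25, 28/25]] (rows listed top to bottom)


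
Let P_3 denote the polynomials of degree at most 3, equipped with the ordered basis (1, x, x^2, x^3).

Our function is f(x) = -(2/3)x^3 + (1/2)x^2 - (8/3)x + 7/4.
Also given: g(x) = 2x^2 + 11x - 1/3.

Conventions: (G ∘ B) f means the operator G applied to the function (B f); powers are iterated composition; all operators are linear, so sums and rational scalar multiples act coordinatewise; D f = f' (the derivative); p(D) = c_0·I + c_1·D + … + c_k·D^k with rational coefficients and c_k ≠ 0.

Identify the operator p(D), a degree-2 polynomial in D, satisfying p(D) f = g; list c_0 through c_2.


D^0 f = -(2/3)x^3 + (1/2)x^2 - (8/3)x + 7/4
D^1 f = -2x^2 + x - 8/3
D^2 f = -4x + 1
matching coefficients of g against c_0 f + c_1 Df + … from the top degree down determines the c_i
solution: c_0 = 0, c_1 = -1, c_2 = -3

p(D) = -D − 3·D^2, i.e. c_0 = 0, c_1 = -1, c_2 = -3


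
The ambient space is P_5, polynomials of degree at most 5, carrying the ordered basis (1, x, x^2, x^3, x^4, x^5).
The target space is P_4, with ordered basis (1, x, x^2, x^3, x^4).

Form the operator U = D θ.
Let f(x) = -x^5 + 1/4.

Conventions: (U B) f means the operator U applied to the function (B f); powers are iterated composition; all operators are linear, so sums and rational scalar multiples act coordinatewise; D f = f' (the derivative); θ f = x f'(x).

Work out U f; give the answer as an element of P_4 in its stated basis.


θ f = -5x^5
D θ f = -25x^4

the image equals g(x) = -25x^4


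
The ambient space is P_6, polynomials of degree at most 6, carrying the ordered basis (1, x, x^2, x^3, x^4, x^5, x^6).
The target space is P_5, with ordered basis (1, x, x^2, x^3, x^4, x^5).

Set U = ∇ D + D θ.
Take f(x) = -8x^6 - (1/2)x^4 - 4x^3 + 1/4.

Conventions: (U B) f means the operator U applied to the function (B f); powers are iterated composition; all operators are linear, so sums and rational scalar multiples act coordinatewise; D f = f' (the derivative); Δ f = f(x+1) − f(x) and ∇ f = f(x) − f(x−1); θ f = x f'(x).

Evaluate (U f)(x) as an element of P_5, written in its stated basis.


g(x) = -288x^5 - 240x^4 + 472x^3 - 522x^2 + 222x - 38

D f = -48x^5 - 2x^3 - 12x^2
∇ D f = -240x^4 + 480x^3 - 486x^2 + 222x - 38
θ f = -48x^6 - 2x^4 - 12x^3
D θ f = -288x^5 - 8x^3 - 36x^2
(∇ D + D θ) f = -288x^5 - 240x^4 + 472x^3 - 522x^2 + 222x - 38


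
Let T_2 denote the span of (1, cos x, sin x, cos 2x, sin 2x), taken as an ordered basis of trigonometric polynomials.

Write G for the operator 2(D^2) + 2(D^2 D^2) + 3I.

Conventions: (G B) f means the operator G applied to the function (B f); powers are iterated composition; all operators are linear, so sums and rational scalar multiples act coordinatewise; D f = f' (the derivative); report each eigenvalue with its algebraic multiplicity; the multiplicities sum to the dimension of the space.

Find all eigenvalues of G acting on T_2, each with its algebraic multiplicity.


image of 1: 3
image of cos x: 3cos x
image of sin x: 3sin x
image of cos 2x: 27cos 2x
image of sin 2x: 27sin 2x
the matrix is diagonal; its diagonal is (3, 3, 3, 27, 27)
for a triangular matrix the eigenvalues are the diagonal entries, with algebraic multiplicity their repetition count

λ = 3 (multiplicity 3), λ = 27 (multiplicity 2)


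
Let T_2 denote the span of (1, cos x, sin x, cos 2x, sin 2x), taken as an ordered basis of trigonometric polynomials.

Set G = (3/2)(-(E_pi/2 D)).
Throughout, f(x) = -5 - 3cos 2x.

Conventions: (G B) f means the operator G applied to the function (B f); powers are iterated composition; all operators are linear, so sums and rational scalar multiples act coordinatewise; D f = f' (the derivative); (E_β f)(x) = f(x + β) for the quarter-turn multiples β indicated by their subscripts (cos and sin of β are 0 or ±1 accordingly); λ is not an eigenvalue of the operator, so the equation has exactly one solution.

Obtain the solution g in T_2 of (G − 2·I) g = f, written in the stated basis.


the result is g(x) = 5/2 + (6/13)cos 2x - (9/13)sin 2x

write g with unknown coordinates in the stated basis and equate coefficients in (G − 2·I) g = f
solving from the highest basis element down gives g = 5/2 + (6/13)cos 2x - (9/13)sin 2x
check: G g = -(27/13)cos 2x - (18/13)sin 2x
so G g − 2·g = -5 - 3cos 2x = f ✓


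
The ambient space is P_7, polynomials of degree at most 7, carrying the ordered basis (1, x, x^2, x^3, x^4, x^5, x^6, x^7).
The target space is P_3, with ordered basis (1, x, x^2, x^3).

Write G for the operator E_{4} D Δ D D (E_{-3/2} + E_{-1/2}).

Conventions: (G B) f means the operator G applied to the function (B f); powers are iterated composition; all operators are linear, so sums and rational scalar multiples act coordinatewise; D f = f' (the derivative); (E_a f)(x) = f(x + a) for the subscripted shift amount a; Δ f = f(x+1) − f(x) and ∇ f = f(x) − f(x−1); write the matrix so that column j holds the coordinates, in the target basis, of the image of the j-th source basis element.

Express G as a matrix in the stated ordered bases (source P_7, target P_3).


the matrix is [[0, 0, 0, 0, 48, 840, 9060, 77910]; [0, 0, 0, 0, 0, 240, 5040, 63420]; [0, 0, 0, 0, 0, 0, 720, 17640]; [0, 0, 0, 0, 0, 0, 0, 1680]] (rows listed top to bottom)

image of 1: 0
image of x: 0
image of x^2: 0
image of x^3: 0
image of x^4: 48
image of x^5: 240x + 840
image of x^6: 720x^2 + 5040x + 9060
image of x^7: 1680x^3 + 17640x^2 + 63420x + 77910
each image's coordinates form column j of the matrix


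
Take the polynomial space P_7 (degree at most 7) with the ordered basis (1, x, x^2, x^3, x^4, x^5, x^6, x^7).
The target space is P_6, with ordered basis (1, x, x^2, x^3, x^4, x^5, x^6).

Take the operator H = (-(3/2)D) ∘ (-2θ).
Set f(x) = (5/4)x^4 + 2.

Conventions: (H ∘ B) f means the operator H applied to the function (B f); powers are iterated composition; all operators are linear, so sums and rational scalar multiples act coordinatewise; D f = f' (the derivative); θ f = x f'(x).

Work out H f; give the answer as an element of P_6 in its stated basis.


g(x) = 60x^3

θ f = 5x^4
(-2θ) f = -10x^4
D (-2θ) f = -40x^3
(-(3/2)D) (-2θ) f = 60x^3


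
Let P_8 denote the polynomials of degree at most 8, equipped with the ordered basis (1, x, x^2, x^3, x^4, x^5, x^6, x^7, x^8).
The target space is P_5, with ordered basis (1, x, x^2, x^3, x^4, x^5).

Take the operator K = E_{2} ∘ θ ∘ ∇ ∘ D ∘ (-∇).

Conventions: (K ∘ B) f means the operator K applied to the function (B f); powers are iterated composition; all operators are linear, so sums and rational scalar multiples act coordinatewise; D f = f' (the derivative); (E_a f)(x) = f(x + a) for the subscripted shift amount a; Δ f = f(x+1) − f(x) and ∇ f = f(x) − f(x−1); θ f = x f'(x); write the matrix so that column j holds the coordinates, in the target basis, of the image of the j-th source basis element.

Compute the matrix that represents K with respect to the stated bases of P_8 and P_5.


the matrix is [[0, 0, 0, 0, -48, -240, -840, -2520, -6944]; [0, 0, 0, 0, -24, -360, -1860, -7140, -23632]; [0, 0, 0, 0, 0, -120, -1440, -7980, -33600]; [0, 0, 0, 0, 0, 0, -360, -4200, -25200]; [0, 0, 0, 0, 0, 0, 0, -840, -10080]; [0, 0, 0, 0, 0, 0, 0, 0, -1680]] (rows listed top to bottom)

image of 1: 0
image of x: 0
image of x^2: 0
image of x^3: 0
image of x^4: -24x - 48
image of x^5: -120x^2 - 360x - 240
image of x^6: -360x^3 - 1440x^2 - 1860x - 840
image of x^7: -840x^4 - 4200x^3 - 7980x^2 - 7140x - 2520
image of x^8: -1680x^5 - 10080x^4 - 25200x^3 - 33600x^2 - 23632x - 6944
each image's coordinates form column j of the matrix


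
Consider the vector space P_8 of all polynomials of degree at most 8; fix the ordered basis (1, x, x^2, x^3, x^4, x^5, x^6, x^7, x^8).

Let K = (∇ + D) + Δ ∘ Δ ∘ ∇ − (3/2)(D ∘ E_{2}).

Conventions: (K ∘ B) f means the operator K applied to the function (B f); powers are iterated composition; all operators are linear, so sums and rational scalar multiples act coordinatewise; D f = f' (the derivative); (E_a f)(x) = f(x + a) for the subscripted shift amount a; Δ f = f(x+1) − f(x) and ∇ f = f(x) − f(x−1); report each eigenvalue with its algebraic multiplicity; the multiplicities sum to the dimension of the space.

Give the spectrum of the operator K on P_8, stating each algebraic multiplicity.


image of 1: 0
image of x: 1/2
image of x^2: x - 7
image of x^3: (3/2)x^2 - 21x - 11
image of x^4: 2x^3 - 42x^2 - 44x - 37
image of x^5: (5/2)x^4 - 70x^3 - 110x^2 - 185x - 89
image of x^6: 3x^5 - 105x^4 - 220x^3 - 555x^2 - 534x - 229
image of x^7: (7/2)x^6 - 147x^5 - 385x^4 - 1295x^3 - 1869x^2 - 1603x - 545
image of x^8: 4x^7 - 196x^6 - 616x^5 - 2590x^4 - 4984x^3 - 6412x^2 - 4360x - 1285
the matrix is upper triangular; its diagonal is (0, 0, 0, 0, 0, 0, 0, 0, 0)
for a triangular matrix the eigenvalues are the diagonal entries, with algebraic multiplicity their repetition count

λ = 0 (multiplicity 9)


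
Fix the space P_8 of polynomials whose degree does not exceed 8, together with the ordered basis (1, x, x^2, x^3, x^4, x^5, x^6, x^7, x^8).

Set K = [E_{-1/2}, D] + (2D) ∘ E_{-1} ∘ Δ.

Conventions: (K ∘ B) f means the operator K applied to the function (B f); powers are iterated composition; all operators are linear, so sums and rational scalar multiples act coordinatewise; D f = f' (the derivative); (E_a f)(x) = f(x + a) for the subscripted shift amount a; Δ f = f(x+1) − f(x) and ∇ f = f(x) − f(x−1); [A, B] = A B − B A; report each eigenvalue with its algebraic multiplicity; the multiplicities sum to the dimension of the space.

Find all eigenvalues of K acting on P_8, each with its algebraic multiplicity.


λ = 0 (multiplicity 9)

image of 1: 0
image of x: 0
image of x^2: 4
image of x^3: 12x - 6
image of x^4: 24x^2 - 24x + 8
image of x^5: 40x^3 - 60x^2 + 40x - 10
image of x^6: 60x^4 - 120x^3 + 120x^2 - 60x + 12
image of x^7: 84x^5 - 210x^4 + 280x^3 - 210x^2 + 84x - 14
image of x^8: 112x^6 - 336x^5 + 560x^4 - 560x^3 + 336x^2 - 112x + 16
the matrix is upper triangular; its diagonal is (0, 0, 0, 0, 0, 0, 0, 0, 0)
for a triangular matrix the eigenvalues are the diagonal entries, with algebraic multiplicity their repetition count


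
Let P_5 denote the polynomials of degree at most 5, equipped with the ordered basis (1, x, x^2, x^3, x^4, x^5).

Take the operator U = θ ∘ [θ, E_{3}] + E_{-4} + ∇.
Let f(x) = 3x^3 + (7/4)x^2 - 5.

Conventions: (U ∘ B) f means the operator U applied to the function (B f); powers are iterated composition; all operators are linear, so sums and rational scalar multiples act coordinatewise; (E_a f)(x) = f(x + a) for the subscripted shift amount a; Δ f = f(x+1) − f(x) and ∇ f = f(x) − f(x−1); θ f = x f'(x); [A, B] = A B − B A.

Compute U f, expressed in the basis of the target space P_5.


the image equals g(x) = 3x^3 - (317/4)x^2 - 48x - 671/4

E_{3} f = 3x^3 + (115/4)x^2 + (183/2)x + 367/4
θ E_{3} f = 9x^3 + (115/2)x^2 + (183/2)x
θ f = 9x^3 + (7/2)x^2
E_{3} θ f = 9x^3 + (169/2)x^2 + 264x + 549/2
[θ, E_{3}] f = -27x^2 - (345/2)x - 549/2
θ [θ, E_{3}] f = -54x^2 - (345/2)x
E_{-4} f = 3x^3 - (137/4)x^2 + 130x - 169
∇ f = 9x^2 - (11/2)x + 5/4
(θ ∘ [θ, E_{3}] + E_{-4} + ∇) f = 3x^3 - (317/4)x^2 - 48x - 671/4


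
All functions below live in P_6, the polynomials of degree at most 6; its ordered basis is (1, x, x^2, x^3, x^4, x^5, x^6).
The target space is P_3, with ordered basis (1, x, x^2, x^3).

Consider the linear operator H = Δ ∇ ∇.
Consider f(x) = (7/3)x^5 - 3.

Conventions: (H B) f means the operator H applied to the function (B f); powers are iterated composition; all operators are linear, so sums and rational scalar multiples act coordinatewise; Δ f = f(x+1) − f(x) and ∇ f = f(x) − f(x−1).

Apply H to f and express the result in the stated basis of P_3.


∇ f = (35/3)x^4 - (70/3)x^3 + (70/3)x^2 - (35/3)x + 7/3
∇ ∇ f = (140/3)x^3 - 140x^2 + (490/3)x - 70
Δ (∇ ∇) f = 140x^2 - 140x + 70

g(x) = 140x^2 - 140x + 70


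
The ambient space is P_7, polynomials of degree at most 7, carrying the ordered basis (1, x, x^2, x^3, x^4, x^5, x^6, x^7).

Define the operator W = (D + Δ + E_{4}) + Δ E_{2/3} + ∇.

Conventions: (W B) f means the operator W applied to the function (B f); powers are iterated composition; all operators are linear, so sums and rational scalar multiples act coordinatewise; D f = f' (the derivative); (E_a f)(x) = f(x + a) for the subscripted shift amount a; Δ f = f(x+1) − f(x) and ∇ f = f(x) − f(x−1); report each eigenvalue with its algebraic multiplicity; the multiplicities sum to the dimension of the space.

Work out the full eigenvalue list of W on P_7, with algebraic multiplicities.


λ = 1 (multiplicity 8)

image of 1: 1
image of x: x + 8
image of x^2: x^2 + 16x + 55/3
image of x^3: x^3 + 24x^2 + 55x + 211/3
image of x^4: x^4 + 32x^3 + 110x^2 + (844/3)x + 7115/27
image of x^5: x^5 + 40x^4 + (550/3)x^3 + (2110/3)x^2 + (35575/27)x + 84137/81
image of x^6: x^6 + 48x^5 + 275x^4 + (4220/3)x^3 + (35575/9)x^2 + (168274/27)x + 333505/81
image of x^7: x^7 + 56x^6 + 385x^5 + (7385/3)x^4 + (249025/27)x^3 + (588959/27)x^2 + (2334535/81)x + 11971393/729
the matrix is upper triangular; its diagonal is (1, 1, 1, 1, 1, 1, 1, 1)
for a triangular matrix the eigenvalues are the diagonal entries, with algebraic multiplicity their repetition count


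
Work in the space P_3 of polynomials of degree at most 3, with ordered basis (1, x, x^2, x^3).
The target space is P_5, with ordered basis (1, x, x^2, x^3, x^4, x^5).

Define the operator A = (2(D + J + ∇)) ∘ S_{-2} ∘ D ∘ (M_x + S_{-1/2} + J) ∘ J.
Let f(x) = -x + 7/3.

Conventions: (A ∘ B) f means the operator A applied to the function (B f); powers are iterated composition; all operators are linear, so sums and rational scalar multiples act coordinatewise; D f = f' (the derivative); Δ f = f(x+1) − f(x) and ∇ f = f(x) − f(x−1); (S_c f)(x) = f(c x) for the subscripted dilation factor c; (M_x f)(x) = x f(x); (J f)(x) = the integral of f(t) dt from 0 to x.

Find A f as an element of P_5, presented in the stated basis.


the result is g(x) = -(16/3)x^3 - (27/2)x^2 - (199/3)x - 38

J f = -(1/2)x^2 + (7/3)x
M_x J f = -(1/2)x^3 + (7/3)x^2
S_{-1/2} J f = -(1/8)x^2 - (7/6)x
J J f = -(1/6)x^3 + (7/6)x^2
(M_x + S_{-1/2} + J) J f = -(2/3)x^3 + (27/8)x^2 - (7/6)x
D ((M_x + S_{-1/2} + J) ∘ J) f = -2x^2 + (27/4)x - 7/6
S_{-2} D ((M_x + S_{-1/2} + J) ∘ J) f = -8x^2 - (27/2)x - 7/6
D (S_{-2} ∘ D) ((M_x + S_{-1/2} + J) ∘ J) f = -16x - 27/2
J (S_{-2} ∘ D) ((M_x + S_{-1/2} + J) ∘ J) f = -(8/3)x^3 - (27/4)x^2 - (7/6)x
∇ (S_{-2} ∘ D) ((M_x + S_{-1/2} + J) ∘ J) f = -16x - 11/2
(D + J + ∇) (S_{-2} ∘ D) ((M_x + S_{-1/2} + J) ∘ J) f = -(8/3)x^3 - (27/4)x^2 - (199/6)x - 19
(2(D + J + ∇)) (S_{-2} ∘ D) ((M_x + S_{-1/2} + J) ∘ J) f = -(16/3)x^3 - (27/2)x^2 - (199/3)x - 38


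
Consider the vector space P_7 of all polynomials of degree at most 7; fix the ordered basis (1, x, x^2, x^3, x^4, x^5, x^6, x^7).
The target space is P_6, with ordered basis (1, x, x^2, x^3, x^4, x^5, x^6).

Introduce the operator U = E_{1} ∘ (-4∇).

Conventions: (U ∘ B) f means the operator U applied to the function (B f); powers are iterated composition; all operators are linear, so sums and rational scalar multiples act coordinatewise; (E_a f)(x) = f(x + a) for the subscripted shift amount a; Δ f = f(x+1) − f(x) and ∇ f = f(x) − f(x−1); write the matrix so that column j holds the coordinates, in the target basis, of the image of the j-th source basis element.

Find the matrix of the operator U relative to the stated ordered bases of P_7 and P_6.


the matrix is [[0, -4, -4, -4, -4, -4, -4, -4]; [0, 0, -8, -12, -16, -20, -24, -28]; [0, 0, 0, -12, -24, -40, -60, -84]; [0, 0, 0, 0, -16, -40, -80, -140]; [0, 0, 0, 0, 0, -20, -60, -140]; [0, 0, 0, 0, 0, 0, -24, -84]; [0, 0, 0, 0, 0, 0, 0, -28]] (rows listed top to bottom)

image of 1: 0
image of x: -4
image of x^2: -8x - 4
image of x^3: -12x^2 - 12x - 4
image of x^4: -16x^3 - 24x^2 - 16x - 4
image of x^5: -20x^4 - 40x^3 - 40x^2 - 20x - 4
image of x^6: -24x^5 - 60x^4 - 80x^3 - 60x^2 - 24x - 4
image of x^7: -28x^6 - 84x^5 - 140x^4 - 140x^3 - 84x^2 - 28x - 4
each image's coordinates form column j of the matrix


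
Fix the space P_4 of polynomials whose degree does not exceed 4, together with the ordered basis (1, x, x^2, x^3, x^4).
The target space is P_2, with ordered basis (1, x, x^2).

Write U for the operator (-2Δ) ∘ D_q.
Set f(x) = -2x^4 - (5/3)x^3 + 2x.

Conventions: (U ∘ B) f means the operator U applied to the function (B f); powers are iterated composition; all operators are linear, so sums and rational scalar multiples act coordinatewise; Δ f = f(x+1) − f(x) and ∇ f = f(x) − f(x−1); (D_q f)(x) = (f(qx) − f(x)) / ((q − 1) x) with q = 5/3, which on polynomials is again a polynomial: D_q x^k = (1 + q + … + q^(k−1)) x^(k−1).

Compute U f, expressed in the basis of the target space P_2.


D_q f = -(544/27)x^3 - (245/27)x^2 + 2
Δ D_q f = -(544/9)x^2 - (2122/27)x - 263/9
(-2Δ) D_q f = (1088/9)x^2 + (4244/27)x + 526/9

g(x) = (1088/9)x^2 + (4244/27)x + 526/9


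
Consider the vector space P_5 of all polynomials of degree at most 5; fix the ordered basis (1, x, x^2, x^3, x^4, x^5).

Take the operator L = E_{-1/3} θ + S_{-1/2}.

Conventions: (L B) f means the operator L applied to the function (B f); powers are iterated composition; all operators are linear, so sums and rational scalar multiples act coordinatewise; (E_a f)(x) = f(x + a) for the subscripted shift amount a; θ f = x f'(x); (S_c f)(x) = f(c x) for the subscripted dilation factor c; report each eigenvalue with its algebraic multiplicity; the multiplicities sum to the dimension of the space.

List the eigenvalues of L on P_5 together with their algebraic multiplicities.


λ = 1/2 (multiplicity 1), λ = 1 (multiplicity 1), λ = 9/4 (multiplicity 1), λ = 23/8 (multiplicity 1), λ = 65/16 (multiplicity 1), λ = 159/32 (multiplicity 1)

image of 1: 1
image of x: (1/2)x - 1/3
image of x^2: (9/4)x^2 - (4/3)x + 2/9
image of x^3: (23/8)x^3 - 3x^2 + x - 1/9
image of x^4: (65/16)x^4 - (16/3)x^3 + (8/3)x^2 - (16/27)x + 4/81
image of x^5: (159/32)x^5 - (25/3)x^4 + (50/9)x^3 - (50/27)x^2 + (25/81)x - 5/243
the matrix is upper triangular; its diagonal is (1, 1/2, 9/4, 23/8, 65/16, 159/32)
for a triangular matrix the eigenvalues are the diagonal entries, with algebraic multiplicity their repetition count


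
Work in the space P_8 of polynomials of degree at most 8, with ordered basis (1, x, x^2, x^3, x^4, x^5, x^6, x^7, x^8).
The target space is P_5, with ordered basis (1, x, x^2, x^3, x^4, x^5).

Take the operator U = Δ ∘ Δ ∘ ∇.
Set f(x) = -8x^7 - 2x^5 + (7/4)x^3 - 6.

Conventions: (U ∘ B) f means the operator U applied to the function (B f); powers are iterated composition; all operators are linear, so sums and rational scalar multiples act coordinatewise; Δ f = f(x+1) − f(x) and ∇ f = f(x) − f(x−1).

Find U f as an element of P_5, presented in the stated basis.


∇ f = -56x^6 + 168x^5 - 290x^4 + 300x^3 - (731/4)x^2 + (243/4)x - 33/4
Δ ∇ f = -336x^5 - 600x^3 - (243/2)x
Δ (Δ ∘ ∇) f = -1680x^4 - 3360x^3 - 5160x^2 - 3480x - 2115/2

the image equals g(x) = -1680x^4 - 3360x^3 - 5160x^2 - 3480x - 2115/2


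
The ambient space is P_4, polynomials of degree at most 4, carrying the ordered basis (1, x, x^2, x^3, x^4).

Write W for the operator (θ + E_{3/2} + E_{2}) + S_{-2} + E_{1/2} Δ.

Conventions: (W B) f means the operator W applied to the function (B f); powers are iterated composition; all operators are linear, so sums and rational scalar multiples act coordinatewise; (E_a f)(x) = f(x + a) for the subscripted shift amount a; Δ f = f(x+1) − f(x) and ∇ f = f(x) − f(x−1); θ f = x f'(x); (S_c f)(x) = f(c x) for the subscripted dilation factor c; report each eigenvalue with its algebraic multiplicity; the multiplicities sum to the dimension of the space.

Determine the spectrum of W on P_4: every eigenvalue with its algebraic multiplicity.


λ = -3 (multiplicity 1), λ = 1 (multiplicity 1), λ = 3 (multiplicity 1), λ = 8 (multiplicity 1), λ = 22 (multiplicity 1)

image of 1: 3
image of x: x + 9/2
image of x^2: 8x^2 + 9x + 33/4
image of x^3: -3x^3 + (27/2)x^2 + (99/4)x + 117/8
image of x^4: 22x^4 + 18x^3 + (99/2)x^2 + (117/2)x + 417/16
the matrix is upper triangular; its diagonal is (3, 1, 8, -3, 22)
for a triangular matrix the eigenvalues are the diagonal entries, with algebraic multiplicity their repetition count


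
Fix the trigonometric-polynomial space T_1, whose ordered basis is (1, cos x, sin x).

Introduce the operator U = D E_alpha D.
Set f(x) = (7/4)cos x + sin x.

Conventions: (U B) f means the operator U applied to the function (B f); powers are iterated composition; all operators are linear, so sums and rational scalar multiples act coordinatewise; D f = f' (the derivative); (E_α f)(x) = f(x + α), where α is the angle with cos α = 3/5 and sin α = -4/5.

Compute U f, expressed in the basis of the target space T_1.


g(x) = -(1/4)cos x - 2sin x

D f = cos x - (7/4)sin x
E_alpha D f = 2cos x - (1/4)sin x
D (E_alpha D) f = -(1/4)cos x - 2sin x


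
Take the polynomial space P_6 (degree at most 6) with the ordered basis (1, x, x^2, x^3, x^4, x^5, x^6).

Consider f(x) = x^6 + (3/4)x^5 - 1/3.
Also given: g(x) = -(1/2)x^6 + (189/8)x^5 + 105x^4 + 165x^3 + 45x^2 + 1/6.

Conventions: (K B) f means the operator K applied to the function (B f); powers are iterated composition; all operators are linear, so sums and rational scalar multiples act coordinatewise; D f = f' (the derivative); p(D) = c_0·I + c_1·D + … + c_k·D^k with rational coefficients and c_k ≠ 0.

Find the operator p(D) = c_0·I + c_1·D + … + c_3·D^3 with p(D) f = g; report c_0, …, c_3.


D^0 f = x^6 + (3/4)x^5 - 1/3
D^1 f = 6x^5 + (15/4)x^4
D^2 f = 30x^4 + 15x^3
D^3 f = 120x^3 + 45x^2
matching coefficients of g against c_0 f + c_1 Df + … from the top degree down determines the c_i
solution: c_0 = -1/2, c_1 = 4, c_2 = 3, c_3 = 1

p(D) = -(1/2)·I + 4·D + 3·D^2 + D^3, i.e. c_0 = -1/2, c_1 = 4, c_2 = 3, c_3 = 1


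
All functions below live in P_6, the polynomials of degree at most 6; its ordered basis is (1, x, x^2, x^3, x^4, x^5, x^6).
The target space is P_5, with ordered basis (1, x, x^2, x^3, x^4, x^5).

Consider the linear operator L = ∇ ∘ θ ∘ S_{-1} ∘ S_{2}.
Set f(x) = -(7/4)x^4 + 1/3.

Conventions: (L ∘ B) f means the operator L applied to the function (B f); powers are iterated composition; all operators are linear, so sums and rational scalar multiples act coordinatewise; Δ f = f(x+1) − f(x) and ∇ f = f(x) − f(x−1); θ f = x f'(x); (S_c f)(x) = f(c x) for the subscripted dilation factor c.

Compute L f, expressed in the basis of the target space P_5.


S_{2} f = -28x^4 + 1/3
S_{-1} S_{2} f = -28x^4 + 1/3
θ S_{-1} S_{2} f = -112x^4
∇ (θ ∘ S_{-1} ∘ S_{2}) f = -448x^3 + 672x^2 - 448x + 112

the result is g(x) = -448x^3 + 672x^2 - 448x + 112


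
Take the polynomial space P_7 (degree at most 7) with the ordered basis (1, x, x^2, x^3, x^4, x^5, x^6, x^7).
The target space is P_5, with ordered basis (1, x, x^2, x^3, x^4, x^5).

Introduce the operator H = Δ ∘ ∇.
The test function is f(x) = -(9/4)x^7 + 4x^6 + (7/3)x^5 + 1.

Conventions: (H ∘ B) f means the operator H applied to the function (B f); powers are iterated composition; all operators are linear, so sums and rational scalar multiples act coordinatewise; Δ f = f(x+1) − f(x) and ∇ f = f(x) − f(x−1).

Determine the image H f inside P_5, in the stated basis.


∇ f = -(63/4)x^6 + (285/4)x^5 - (1525/12)x^4 + (1625/12)x^3 - (1007/12)x^2 + (337/12)x - 47/12
Δ ∇ f = -(189/2)x^5 + 120x^4 - (665/6)x^3 + 120x^2 - (49/6)x + 8

the result is g(x) = -(189/2)x^5 + 120x^4 - (665/6)x^3 + 120x^2 - (49/6)x + 8


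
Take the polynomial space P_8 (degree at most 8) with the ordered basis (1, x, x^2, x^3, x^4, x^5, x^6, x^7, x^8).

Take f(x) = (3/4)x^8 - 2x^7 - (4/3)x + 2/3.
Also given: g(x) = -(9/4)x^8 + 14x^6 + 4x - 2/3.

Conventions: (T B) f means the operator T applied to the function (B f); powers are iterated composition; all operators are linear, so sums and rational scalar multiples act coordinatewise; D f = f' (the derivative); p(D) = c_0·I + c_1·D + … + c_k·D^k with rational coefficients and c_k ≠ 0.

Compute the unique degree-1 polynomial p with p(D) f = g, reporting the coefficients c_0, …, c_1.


D^0 f = (3/4)x^8 - 2x^7 - (4/3)x + 2/3
D^1 f = 6x^7 - 14x^6 - 4/3
matching coefficients of g against c_0 f + c_1 Df + … from the top degree down determines the c_i
solution: c_0 = -3, c_1 = -1

c_0 = -3, c_1 = -1


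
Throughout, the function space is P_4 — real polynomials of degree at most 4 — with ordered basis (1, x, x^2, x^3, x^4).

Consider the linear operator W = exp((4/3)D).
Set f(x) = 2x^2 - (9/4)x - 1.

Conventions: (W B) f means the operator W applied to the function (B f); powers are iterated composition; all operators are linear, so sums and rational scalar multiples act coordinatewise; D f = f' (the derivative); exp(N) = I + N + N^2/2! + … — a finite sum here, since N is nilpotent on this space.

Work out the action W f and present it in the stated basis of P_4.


the result is g(x) = 2x^2 + (37/12)x - 4/9

order-1 term: (16/3)x - 3
order-2 term: 32/9
the series for exp((4/3)D) f terminates at order 2
exp((4/3)D) f = 2x^2 + (37/12)x - 4/9


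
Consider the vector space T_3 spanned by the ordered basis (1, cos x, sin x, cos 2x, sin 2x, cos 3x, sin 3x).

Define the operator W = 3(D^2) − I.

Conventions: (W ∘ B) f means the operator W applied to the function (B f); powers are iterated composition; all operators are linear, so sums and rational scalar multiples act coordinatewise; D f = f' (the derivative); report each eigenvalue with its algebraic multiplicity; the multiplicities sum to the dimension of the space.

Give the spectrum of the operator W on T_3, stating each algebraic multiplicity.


λ = -28 (multiplicity 2), λ = -13 (multiplicity 2), λ = -4 (multiplicity 2), λ = -1 (multiplicity 1)

image of 1: -1
image of cos x: -4cos x
image of sin x: -4sin x
image of cos 2x: -13cos 2x
image of sin 2x: -13sin 2x
image of cos 3x: -28cos 3x
image of sin 3x: -28sin 3x
the matrix is diagonal; its diagonal is (-1, -4, -4, -13, -13, -28, -28)
for a triangular matrix the eigenvalues are the diagonal entries, with algebraic multiplicity their repetition count


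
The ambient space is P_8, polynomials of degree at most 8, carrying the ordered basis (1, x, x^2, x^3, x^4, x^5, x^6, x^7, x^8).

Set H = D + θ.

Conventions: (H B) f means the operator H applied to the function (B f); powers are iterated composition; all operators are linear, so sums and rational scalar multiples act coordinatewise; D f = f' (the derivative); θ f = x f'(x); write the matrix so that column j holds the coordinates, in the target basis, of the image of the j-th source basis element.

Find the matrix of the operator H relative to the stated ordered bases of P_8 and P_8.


the matrix is [[0, 1, 0, 0, 0, 0, 0, 0, 0]; [0, 1, 2, 0, 0, 0, 0, 0, 0]; [0, 0, 2, 3, 0, 0, 0, 0, 0]; [0, 0, 0, 3, 4, 0, 0, 0, 0]; [0, 0, 0, 0, 4, 5, 0, 0, 0]; [0, 0, 0, 0, 0, 5, 6, 0, 0]; [0, 0, 0, 0, 0, 0, 6, 7, 0]; [0, 0, 0, 0, 0, 0, 0, 7, 8]; [0, 0, 0, 0, 0, 0, 0, 0, 8]] (rows listed top to bottom)

image of 1: 0
image of x: x + 1
image of x^2: 2x^2 + 2x
image of x^3: 3x^3 + 3x^2
image of x^4: 4x^4 + 4x^3
image of x^5: 5x^5 + 5x^4
image of x^6: 6x^6 + 6x^5
image of x^7: 7x^7 + 7x^6
image of x^8: 8x^8 + 8x^7
each image's coordinates form column j of the matrix
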